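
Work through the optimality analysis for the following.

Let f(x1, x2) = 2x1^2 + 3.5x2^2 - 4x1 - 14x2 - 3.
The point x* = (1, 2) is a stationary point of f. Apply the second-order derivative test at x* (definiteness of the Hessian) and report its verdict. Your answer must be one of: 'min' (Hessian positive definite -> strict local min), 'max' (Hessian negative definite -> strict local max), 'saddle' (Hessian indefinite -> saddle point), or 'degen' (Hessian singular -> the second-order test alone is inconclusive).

Compute the Hessian H = grad^2 f:
  H = [[4, 0], [0, 7]]
Verify stationarity: grad f(x*) = H x* + g = (0, 0).
Eigenvalues of H: 4, 7.
Both eigenvalues > 0, so H is positive definite -> x* is a strict local min.

min


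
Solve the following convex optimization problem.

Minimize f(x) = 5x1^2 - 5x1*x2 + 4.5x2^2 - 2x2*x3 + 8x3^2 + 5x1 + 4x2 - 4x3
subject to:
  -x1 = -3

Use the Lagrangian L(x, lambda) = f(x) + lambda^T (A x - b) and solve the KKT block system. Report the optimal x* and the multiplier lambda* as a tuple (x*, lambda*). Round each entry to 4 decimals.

Form the Lagrangian:
  L(x, lambda) = (1/2) x^T Q x + c^T x + lambda^T (A x - b)
Stationarity (grad_x L = 0): Q x + c + A^T lambda = 0.
Primal feasibility: A x = b.

This gives the KKT block system:
  [ Q   A^T ] [ x     ]   [-c ]
  [ A    0  ] [ lambda ] = [ b ]

Solving the linear system:
  x*      = (3, 1.3143, 0.4143)
  lambda* = (28.4286)
  f(x*)   = 51.9429

x* = (3, 1.3143, 0.4143), lambda* = (28.4286)


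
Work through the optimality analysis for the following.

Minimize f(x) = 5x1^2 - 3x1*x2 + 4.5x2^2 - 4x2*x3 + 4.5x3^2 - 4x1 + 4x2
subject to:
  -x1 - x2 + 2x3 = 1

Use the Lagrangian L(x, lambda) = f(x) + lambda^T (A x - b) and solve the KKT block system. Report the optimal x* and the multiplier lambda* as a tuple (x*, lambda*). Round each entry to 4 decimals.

Form the Lagrangian:
  L(x, lambda) = (1/2) x^T Q x + c^T x + lambda^T (A x - b)
Stationarity (grad_x L = 0): Q x + c + A^T lambda = 0.
Primal feasibility: A x = b.

This gives the KKT block system:
  [ Q   A^T ] [ x     ]   [-c ]
  [ A    0  ] [ lambda ] = [ b ]

Solving the linear system:
  x*      = (0.0123, -0.5815, 0.2154)
  lambda* = (-2.1323)
  f(x*)   = -0.1215

x* = (0.0123, -0.5815, 0.2154), lambda* = (-2.1323)


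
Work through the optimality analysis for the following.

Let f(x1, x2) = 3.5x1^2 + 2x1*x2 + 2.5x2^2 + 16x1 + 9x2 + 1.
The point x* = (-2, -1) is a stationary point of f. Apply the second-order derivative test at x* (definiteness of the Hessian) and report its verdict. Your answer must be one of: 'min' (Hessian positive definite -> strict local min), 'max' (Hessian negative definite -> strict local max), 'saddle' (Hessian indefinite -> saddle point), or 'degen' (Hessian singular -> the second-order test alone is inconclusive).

Compute the Hessian H = grad^2 f:
  H = [[7, 2], [2, 5]]
Verify stationarity: grad f(x*) = H x* + g = (0, 0).
Eigenvalues of H: 3.7639, 8.2361.
Both eigenvalues > 0, so H is positive definite -> x* is a strict local min.

min


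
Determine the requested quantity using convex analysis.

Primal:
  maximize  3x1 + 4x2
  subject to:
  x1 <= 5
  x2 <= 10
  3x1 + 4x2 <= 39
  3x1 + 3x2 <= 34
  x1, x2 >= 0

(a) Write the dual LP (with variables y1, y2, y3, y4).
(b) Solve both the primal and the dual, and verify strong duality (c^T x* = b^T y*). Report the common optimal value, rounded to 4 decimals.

The standard primal-dual pair for 'max c^T x s.t. A x <= b, x >= 0' is:
  Dual:  min b^T y  s.t.  A^T y >= c,  y >= 0.

So the dual LP is:
  minimize  5y1 + 10y2 + 39y3 + 34y4
  subject to:
    y1 + 3y3 + 3y4 >= 3
    y2 + 4y3 + 3y4 >= 4
    y1, y2, y3, y4 >= 0

Solving the primal: x* = (5, 6).
  primal value c^T x* = 39.
Solving the dual: y* = (0, 0, 1, 0).
  dual value b^T y* = 39.
Strong duality: c^T x* = b^T y*. Confirmed.

39


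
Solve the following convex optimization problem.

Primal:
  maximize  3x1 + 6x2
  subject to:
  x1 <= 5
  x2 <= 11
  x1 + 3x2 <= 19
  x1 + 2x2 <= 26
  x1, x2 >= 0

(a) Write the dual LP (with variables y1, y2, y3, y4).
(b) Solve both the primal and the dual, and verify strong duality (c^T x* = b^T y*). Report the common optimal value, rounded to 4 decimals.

The standard primal-dual pair for 'max c^T x s.t. A x <= b, x >= 0' is:
  Dual:  min b^T y  s.t.  A^T y >= c,  y >= 0.

So the dual LP is:
  minimize  5y1 + 11y2 + 19y3 + 26y4
  subject to:
    y1 + y3 + y4 >= 3
    y2 + 3y3 + 2y4 >= 6
    y1, y2, y3, y4 >= 0

Solving the primal: x* = (5, 4.6667).
  primal value c^T x* = 43.
Solving the dual: y* = (1, 0, 2, 0).
  dual value b^T y* = 43.
Strong duality: c^T x* = b^T y*. Confirmed.

43


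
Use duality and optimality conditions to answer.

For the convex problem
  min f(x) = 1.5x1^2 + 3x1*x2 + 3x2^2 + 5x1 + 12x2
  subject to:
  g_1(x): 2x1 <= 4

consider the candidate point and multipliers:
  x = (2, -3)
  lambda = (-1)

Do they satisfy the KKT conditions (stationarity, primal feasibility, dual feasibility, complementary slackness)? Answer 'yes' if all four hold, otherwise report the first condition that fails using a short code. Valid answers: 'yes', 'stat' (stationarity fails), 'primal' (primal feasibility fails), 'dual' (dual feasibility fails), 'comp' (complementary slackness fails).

Gradient of f: grad f(x) = Q x + c = (2, 0)
Constraint values g_i(x) = a_i^T x - b_i:
  g_1((2, -3)) = 0
Stationarity residual: grad f(x) + sum_i lambda_i a_i = (0, 0)
  -> stationarity OK
Primal feasibility (all g_i <= 0): OK
Dual feasibility (all lambda_i >= 0): FAILS
Complementary slackness (lambda_i * g_i(x) = 0 for all i): OK

Verdict: the first failing condition is dual_feasibility -> dual.

dual


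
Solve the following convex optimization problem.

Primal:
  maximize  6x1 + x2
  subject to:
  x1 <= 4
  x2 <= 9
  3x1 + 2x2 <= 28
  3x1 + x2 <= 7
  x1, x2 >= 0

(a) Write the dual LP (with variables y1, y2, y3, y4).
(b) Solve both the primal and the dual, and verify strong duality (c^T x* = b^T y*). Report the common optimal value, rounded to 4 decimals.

The standard primal-dual pair for 'max c^T x s.t. A x <= b, x >= 0' is:
  Dual:  min b^T y  s.t.  A^T y >= c,  y >= 0.

So the dual LP is:
  minimize  4y1 + 9y2 + 28y3 + 7y4
  subject to:
    y1 + 3y3 + 3y4 >= 6
    y2 + 2y3 + y4 >= 1
    y1, y2, y3, y4 >= 0

Solving the primal: x* = (2.3333, 0).
  primal value c^T x* = 14.
Solving the dual: y* = (0, 0, 0, 2).
  dual value b^T y* = 14.
Strong duality: c^T x* = b^T y*. Confirmed.

14


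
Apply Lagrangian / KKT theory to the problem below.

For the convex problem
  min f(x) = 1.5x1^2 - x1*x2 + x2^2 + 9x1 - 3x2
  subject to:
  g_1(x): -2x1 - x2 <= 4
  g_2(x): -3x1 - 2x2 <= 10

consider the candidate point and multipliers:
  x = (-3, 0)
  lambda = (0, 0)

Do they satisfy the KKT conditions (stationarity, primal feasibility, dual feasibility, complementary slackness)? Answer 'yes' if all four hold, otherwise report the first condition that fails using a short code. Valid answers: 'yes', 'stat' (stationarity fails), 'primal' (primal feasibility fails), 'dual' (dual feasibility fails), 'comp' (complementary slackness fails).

Gradient of f: grad f(x) = Q x + c = (0, 0)
Constraint values g_i(x) = a_i^T x - b_i:
  g_1((-3, 0)) = 2
  g_2((-3, 0)) = -1
Stationarity residual: grad f(x) + sum_i lambda_i a_i = (0, 0)
  -> stationarity OK
Primal feasibility (all g_i <= 0): FAILS
Dual feasibility (all lambda_i >= 0): OK
Complementary slackness (lambda_i * g_i(x) = 0 for all i): OK

Verdict: the first failing condition is primal_feasibility -> primal.

primal


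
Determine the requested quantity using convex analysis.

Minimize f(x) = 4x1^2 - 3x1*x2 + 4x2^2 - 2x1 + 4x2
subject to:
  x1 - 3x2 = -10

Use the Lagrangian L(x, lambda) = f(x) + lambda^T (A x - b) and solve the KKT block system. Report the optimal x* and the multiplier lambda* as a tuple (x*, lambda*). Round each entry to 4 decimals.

Form the Lagrangian:
  L(x, lambda) = (1/2) x^T Q x + c^T x + lambda^T (A x - b)
Stationarity (grad_x L = 0): Q x + c + A^T lambda = 0.
Primal feasibility: A x = b.

This gives the KKT block system:
  [ Q   A^T ] [ x     ]   [-c ]
  [ A    0  ] [ lambda ] = [ b ]

Solving the linear system:
  x*      = (0.2581, 3.4194)
  lambda* = (10.1935)
  f(x*)   = 57.5484

x* = (0.2581, 3.4194), lambda* = (10.1935)


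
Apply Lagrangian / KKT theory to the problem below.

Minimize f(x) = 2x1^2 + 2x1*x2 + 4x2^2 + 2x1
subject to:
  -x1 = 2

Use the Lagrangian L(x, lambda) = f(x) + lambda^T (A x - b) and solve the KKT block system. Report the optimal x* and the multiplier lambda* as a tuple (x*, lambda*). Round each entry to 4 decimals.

Form the Lagrangian:
  L(x, lambda) = (1/2) x^T Q x + c^T x + lambda^T (A x - b)
Stationarity (grad_x L = 0): Q x + c + A^T lambda = 0.
Primal feasibility: A x = b.

This gives the KKT block system:
  [ Q   A^T ] [ x     ]   [-c ]
  [ A    0  ] [ lambda ] = [ b ]

Solving the linear system:
  x*      = (-2, 0.5)
  lambda* = (-5)
  f(x*)   = 3

x* = (-2, 0.5), lambda* = (-5)


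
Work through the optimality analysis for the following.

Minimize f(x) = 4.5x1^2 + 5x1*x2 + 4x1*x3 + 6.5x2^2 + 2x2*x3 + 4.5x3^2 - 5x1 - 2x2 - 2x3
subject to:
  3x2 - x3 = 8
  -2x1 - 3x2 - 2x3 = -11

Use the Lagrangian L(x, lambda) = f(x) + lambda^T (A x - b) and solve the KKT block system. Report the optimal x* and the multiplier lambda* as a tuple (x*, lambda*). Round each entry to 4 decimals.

Form the Lagrangian:
  L(x, lambda) = (1/2) x^T Q x + c^T x + lambda^T (A x - b)
Stationarity (grad_x L = 0): Q x + c + A^T lambda = 0.
Primal feasibility: A x = b.

This gives the KKT block system:
  [ Q   A^T ] [ x     ]   [-c ]
  [ A    0  ] [ lambda ] = [ b ]

Solving the linear system:
  x*      = (0.4991, 2.8891, 0.6673)
  lambda* = (-4.8262, 8.3031)
  f(x*)   = 60.1682

x* = (0.4991, 2.8891, 0.6673), lambda* = (-4.8262, 8.3031)


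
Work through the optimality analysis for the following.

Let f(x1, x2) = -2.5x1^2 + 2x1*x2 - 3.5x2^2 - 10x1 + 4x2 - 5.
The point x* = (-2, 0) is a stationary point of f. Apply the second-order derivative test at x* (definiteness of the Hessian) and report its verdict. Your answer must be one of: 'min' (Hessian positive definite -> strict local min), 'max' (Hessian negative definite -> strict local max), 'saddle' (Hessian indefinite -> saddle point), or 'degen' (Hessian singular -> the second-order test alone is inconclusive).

Compute the Hessian H = grad^2 f:
  H = [[-5, 2], [2, -7]]
Verify stationarity: grad f(x*) = H x* + g = (0, 0).
Eigenvalues of H: -8.2361, -3.7639.
Both eigenvalues < 0, so H is negative definite -> x* is a strict local max.

max


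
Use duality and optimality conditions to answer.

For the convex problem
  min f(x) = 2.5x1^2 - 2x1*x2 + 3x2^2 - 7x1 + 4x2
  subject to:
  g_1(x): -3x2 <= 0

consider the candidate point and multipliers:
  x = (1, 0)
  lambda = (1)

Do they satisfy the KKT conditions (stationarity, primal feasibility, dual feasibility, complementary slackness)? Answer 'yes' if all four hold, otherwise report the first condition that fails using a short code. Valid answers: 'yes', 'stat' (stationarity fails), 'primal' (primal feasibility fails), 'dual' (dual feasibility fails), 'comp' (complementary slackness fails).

Gradient of f: grad f(x) = Q x + c = (-2, 2)
Constraint values g_i(x) = a_i^T x - b_i:
  g_1((1, 0)) = 0
Stationarity residual: grad f(x) + sum_i lambda_i a_i = (-2, -1)
  -> stationarity FAILS
Primal feasibility (all g_i <= 0): OK
Dual feasibility (all lambda_i >= 0): OK
Complementary slackness (lambda_i * g_i(x) = 0 for all i): OK

Verdict: the first failing condition is stationarity -> stat.

stat


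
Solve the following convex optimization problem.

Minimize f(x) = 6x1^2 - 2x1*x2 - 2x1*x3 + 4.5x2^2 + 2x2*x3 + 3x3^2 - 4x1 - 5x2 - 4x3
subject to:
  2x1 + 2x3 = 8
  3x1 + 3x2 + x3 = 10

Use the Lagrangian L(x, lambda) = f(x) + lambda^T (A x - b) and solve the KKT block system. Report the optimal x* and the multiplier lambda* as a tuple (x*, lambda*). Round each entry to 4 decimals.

Form the Lagrangian:
  L(x, lambda) = (1/2) x^T Q x + c^T x + lambda^T (A x - b)
Stationarity (grad_x L = 0): Q x + c + A^T lambda = 0.
Primal feasibility: A x = b.

This gives the KKT block system:
  [ Q   A^T ] [ x     ]   [-c ]
  [ A    0  ] [ lambda ] = [ b ]

Solving the linear system:
  x*      = (1.7234, 0.8511, 2.2766)
  lambda* = (-3.3298, -1.2553)
  f(x*)   = 9.4681

x* = (1.7234, 0.8511, 2.2766), lambda* = (-3.3298, -1.2553)


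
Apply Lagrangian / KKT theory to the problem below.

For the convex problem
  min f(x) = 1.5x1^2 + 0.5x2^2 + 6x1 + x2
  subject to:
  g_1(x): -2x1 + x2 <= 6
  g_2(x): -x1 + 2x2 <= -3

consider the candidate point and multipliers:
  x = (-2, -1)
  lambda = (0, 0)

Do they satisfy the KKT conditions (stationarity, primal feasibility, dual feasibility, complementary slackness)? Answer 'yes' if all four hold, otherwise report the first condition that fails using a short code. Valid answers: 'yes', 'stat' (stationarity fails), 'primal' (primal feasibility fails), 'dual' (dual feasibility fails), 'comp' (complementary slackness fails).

Gradient of f: grad f(x) = Q x + c = (0, 0)
Constraint values g_i(x) = a_i^T x - b_i:
  g_1((-2, -1)) = -3
  g_2((-2, -1)) = 3
Stationarity residual: grad f(x) + sum_i lambda_i a_i = (0, 0)
  -> stationarity OK
Primal feasibility (all g_i <= 0): FAILS
Dual feasibility (all lambda_i >= 0): OK
Complementary slackness (lambda_i * g_i(x) = 0 for all i): OK

Verdict: the first failing condition is primal_feasibility -> primal.

primal


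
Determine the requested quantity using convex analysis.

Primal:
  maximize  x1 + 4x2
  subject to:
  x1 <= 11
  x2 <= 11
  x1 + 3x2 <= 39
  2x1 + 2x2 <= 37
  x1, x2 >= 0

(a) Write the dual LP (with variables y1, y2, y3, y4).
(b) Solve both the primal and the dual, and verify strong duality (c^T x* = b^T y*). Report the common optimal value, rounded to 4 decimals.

The standard primal-dual pair for 'max c^T x s.t. A x <= b, x >= 0' is:
  Dual:  min b^T y  s.t.  A^T y >= c,  y >= 0.

So the dual LP is:
  minimize  11y1 + 11y2 + 39y3 + 37y4
  subject to:
    y1 + y3 + 2y4 >= 1
    y2 + 3y3 + 2y4 >= 4
    y1, y2, y3, y4 >= 0

Solving the primal: x* = (6, 11).
  primal value c^T x* = 50.
Solving the dual: y* = (0, 1, 1, 0).
  dual value b^T y* = 50.
Strong duality: c^T x* = b^T y*. Confirmed.

50


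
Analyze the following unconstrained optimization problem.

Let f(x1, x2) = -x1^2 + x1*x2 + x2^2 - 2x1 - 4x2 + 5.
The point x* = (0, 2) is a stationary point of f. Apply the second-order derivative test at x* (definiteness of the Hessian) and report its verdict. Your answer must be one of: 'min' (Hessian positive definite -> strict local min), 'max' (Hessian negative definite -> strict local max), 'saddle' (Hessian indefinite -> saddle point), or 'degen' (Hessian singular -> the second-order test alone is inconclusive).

Compute the Hessian H = grad^2 f:
  H = [[-2, 1], [1, 2]]
Verify stationarity: grad f(x*) = H x* + g = (0, 0).
Eigenvalues of H: -2.2361, 2.2361.
Eigenvalues have mixed signs, so H is indefinite -> x* is a saddle point.

saddle


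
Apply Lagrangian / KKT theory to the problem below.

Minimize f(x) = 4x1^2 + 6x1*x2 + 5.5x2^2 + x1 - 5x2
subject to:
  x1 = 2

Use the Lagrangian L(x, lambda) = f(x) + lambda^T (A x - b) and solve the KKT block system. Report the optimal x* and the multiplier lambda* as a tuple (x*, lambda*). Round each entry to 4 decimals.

Form the Lagrangian:
  L(x, lambda) = (1/2) x^T Q x + c^T x + lambda^T (A x - b)
Stationarity (grad_x L = 0): Q x + c + A^T lambda = 0.
Primal feasibility: A x = b.

This gives the KKT block system:
  [ Q   A^T ] [ x     ]   [-c ]
  [ A    0  ] [ lambda ] = [ b ]

Solving the linear system:
  x*      = (2, -0.6364)
  lambda* = (-13.1818)
  f(x*)   = 15.7727

x* = (2, -0.6364), lambda* = (-13.1818)


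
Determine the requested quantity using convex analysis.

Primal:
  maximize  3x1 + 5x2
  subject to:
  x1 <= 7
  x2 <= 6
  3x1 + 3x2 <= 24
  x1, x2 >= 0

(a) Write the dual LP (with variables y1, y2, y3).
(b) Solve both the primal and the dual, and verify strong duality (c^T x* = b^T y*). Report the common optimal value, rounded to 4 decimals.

The standard primal-dual pair for 'max c^T x s.t. A x <= b, x >= 0' is:
  Dual:  min b^T y  s.t.  A^T y >= c,  y >= 0.

So the dual LP is:
  minimize  7y1 + 6y2 + 24y3
  subject to:
    y1 + 3y3 >= 3
    y2 + 3y3 >= 5
    y1, y2, y3 >= 0

Solving the primal: x* = (2, 6).
  primal value c^T x* = 36.
Solving the dual: y* = (0, 2, 1).
  dual value b^T y* = 36.
Strong duality: c^T x* = b^T y*. Confirmed.

36


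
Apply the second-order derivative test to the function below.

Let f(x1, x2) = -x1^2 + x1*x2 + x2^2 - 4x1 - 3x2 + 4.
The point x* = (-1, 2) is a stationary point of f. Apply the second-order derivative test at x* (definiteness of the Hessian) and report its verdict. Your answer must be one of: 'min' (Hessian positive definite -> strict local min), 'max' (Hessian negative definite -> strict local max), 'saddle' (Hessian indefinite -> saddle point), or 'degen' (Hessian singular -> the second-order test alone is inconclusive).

Compute the Hessian H = grad^2 f:
  H = [[-2, 1], [1, 2]]
Verify stationarity: grad f(x*) = H x* + g = (0, 0).
Eigenvalues of H: -2.2361, 2.2361.
Eigenvalues have mixed signs, so H is indefinite -> x* is a saddle point.

saddle


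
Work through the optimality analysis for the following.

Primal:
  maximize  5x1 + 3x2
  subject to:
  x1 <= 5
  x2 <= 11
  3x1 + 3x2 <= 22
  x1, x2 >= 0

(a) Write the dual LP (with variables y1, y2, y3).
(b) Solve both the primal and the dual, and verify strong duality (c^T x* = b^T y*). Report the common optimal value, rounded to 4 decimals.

The standard primal-dual pair for 'max c^T x s.t. A x <= b, x >= 0' is:
  Dual:  min b^T y  s.t.  A^T y >= c,  y >= 0.

So the dual LP is:
  minimize  5y1 + 11y2 + 22y3
  subject to:
    y1 + 3y3 >= 5
    y2 + 3y3 >= 3
    y1, y2, y3 >= 0

Solving the primal: x* = (5, 2.3333).
  primal value c^T x* = 32.
Solving the dual: y* = (2, 0, 1).
  dual value b^T y* = 32.
Strong duality: c^T x* = b^T y*. Confirmed.

32


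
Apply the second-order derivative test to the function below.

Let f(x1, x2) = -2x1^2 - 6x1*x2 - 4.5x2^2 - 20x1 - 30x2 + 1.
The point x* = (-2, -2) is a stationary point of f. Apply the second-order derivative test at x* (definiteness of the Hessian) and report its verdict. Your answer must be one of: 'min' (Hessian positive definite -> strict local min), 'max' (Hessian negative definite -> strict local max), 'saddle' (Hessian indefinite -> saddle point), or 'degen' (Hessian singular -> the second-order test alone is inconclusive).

Compute the Hessian H = grad^2 f:
  H = [[-4, -6], [-6, -9]]
Verify stationarity: grad f(x*) = H x* + g = (0, 0).
Eigenvalues of H: -13, 0.
H has a zero eigenvalue (singular; negative semidefinite but not definite), so H is neither positive definite, negative definite, nor indefinite. The second-order test alone is inconclusive -> degen.
(Indeed, f is constant along the null direction of H through x*, so x* is not a strict local extremum.)

degen


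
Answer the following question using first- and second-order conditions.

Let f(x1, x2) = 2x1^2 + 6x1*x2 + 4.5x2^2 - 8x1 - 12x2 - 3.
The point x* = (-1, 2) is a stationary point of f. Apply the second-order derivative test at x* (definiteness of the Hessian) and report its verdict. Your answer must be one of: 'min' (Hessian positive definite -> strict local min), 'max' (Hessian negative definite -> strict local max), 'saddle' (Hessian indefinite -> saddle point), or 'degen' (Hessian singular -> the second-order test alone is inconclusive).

Compute the Hessian H = grad^2 f:
  H = [[4, 6], [6, 9]]
Verify stationarity: grad f(x*) = H x* + g = (0, 0).
Eigenvalues of H: 0, 13.
H has a zero eigenvalue (singular; positive semidefinite but not definite), so H is neither positive definite, negative definite, nor indefinite. The second-order test alone is inconclusive -> degen.
(Indeed, f is constant along the null direction of H through x*, so x* is not a strict local extremum.)

degen


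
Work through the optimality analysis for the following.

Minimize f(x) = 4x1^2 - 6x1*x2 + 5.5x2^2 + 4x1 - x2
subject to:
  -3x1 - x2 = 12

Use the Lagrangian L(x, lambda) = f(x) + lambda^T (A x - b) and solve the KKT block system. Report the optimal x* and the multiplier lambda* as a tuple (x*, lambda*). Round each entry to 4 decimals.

Form the Lagrangian:
  L(x, lambda) = (1/2) x^T Q x + c^T x + lambda^T (A x - b)
Stationarity (grad_x L = 0): Q x + c + A^T lambda = 0.
Primal feasibility: A x = b.

This gives the KKT block system:
  [ Q   A^T ] [ x     ]   [-c ]
  [ A    0  ] [ lambda ] = [ b ]

Solving the linear system:
  x*      = (-3.3217, -2.035)
  lambda* = (-3.4545)
  f(x*)   = 15.1014

x* = (-3.3217, -2.035), lambda* = (-3.4545)


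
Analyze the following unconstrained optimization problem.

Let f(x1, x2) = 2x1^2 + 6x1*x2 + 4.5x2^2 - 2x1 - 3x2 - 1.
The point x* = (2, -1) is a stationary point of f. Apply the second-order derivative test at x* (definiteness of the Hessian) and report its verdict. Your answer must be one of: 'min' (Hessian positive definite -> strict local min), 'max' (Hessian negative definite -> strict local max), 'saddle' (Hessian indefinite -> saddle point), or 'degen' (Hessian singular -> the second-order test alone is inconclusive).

Compute the Hessian H = grad^2 f:
  H = [[4, 6], [6, 9]]
Verify stationarity: grad f(x*) = H x* + g = (0, 0).
Eigenvalues of H: 0, 13.
H has a zero eigenvalue (singular; positive semidefinite but not definite), so H is neither positive definite, negative definite, nor indefinite. The second-order test alone is inconclusive -> degen.
(Indeed, f is constant along the null direction of H through x*, so x* is not a strict local extremum.)

degen


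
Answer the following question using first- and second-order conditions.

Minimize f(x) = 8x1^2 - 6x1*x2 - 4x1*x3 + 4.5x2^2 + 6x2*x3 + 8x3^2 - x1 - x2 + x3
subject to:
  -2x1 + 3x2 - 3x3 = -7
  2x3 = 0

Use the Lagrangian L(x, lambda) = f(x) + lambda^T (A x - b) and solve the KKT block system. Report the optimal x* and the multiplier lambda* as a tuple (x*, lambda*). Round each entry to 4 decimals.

Form the Lagrangian:
  L(x, lambda) = (1/2) x^T Q x + c^T x + lambda^T (A x - b)
Stationarity (grad_x L = 0): Q x + c + A^T lambda = 0.
Primal feasibility: A x = b.

This gives the KKT block system:
  [ Q   A^T ] [ x     ]   [-c ]
  [ A    0  ] [ lambda ] = [ b ]

Solving the linear system:
  x*      = (0.1389, -2.2407, 0)
  lambda* = (7.3333, 17.5)
  f(x*)   = 26.7176

x* = (0.1389, -2.2407, 0), lambda* = (7.3333, 17.5)


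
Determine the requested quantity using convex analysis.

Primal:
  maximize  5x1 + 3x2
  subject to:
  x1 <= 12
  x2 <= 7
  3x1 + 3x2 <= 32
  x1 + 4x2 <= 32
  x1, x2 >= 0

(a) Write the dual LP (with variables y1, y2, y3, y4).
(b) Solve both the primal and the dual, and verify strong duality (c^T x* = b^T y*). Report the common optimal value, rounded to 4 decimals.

The standard primal-dual pair for 'max c^T x s.t. A x <= b, x >= 0' is:
  Dual:  min b^T y  s.t.  A^T y >= c,  y >= 0.

So the dual LP is:
  minimize  12y1 + 7y2 + 32y3 + 32y4
  subject to:
    y1 + 3y3 + y4 >= 5
    y2 + 3y3 + 4y4 >= 3
    y1, y2, y3, y4 >= 0

Solving the primal: x* = (10.6667, 0).
  primal value c^T x* = 53.3333.
Solving the dual: y* = (0, 0, 1.6667, 0).
  dual value b^T y* = 53.3333.
Strong duality: c^T x* = b^T y*. Confirmed.

53.3333


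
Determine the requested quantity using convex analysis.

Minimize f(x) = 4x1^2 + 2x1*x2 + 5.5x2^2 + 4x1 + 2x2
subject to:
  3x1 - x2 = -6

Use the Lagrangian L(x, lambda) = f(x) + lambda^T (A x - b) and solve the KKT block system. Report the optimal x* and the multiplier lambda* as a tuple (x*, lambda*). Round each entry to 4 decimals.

Form the Lagrangian:
  L(x, lambda) = (1/2) x^T Q x + c^T x + lambda^T (A x - b)
Stationarity (grad_x L = 0): Q x + c + A^T lambda = 0.
Primal feasibility: A x = b.

This gives the KKT block system:
  [ Q   A^T ] [ x     ]   [-c ]
  [ A    0  ] [ lambda ] = [ b ]

Solving the linear system:
  x*      = (-1.8487, 0.4538)
  lambda* = (3.2941)
  f(x*)   = 6.6387

x* = (-1.8487, 0.4538), lambda* = (3.2941)


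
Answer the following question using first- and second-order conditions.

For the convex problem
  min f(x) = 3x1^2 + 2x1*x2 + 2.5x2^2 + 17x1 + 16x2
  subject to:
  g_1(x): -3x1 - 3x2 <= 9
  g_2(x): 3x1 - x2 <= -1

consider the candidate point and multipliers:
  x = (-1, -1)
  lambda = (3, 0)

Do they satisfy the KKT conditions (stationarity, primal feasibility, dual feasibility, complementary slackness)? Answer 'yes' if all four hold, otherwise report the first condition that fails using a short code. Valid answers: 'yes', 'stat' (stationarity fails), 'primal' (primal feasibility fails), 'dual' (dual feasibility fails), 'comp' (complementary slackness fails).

Gradient of f: grad f(x) = Q x + c = (9, 9)
Constraint values g_i(x) = a_i^T x - b_i:
  g_1((-1, -1)) = -3
  g_2((-1, -1)) = -1
Stationarity residual: grad f(x) + sum_i lambda_i a_i = (0, 0)
  -> stationarity OK
Primal feasibility (all g_i <= 0): OK
Dual feasibility (all lambda_i >= 0): OK
Complementary slackness (lambda_i * g_i(x) = 0 for all i): FAILS

Verdict: the first failing condition is complementary_slackness -> comp.

comp


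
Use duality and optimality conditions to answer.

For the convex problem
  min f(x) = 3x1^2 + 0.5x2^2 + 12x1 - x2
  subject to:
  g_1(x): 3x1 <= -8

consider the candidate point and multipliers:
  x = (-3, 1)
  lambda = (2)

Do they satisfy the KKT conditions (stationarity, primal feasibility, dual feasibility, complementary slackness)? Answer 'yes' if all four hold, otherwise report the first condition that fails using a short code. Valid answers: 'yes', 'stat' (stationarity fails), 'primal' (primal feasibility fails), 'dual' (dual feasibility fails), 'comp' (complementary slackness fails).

Gradient of f: grad f(x) = Q x + c = (-6, 0)
Constraint values g_i(x) = a_i^T x - b_i:
  g_1((-3, 1)) = -1
Stationarity residual: grad f(x) + sum_i lambda_i a_i = (0, 0)
  -> stationarity OK
Primal feasibility (all g_i <= 0): OK
Dual feasibility (all lambda_i >= 0): OK
Complementary slackness (lambda_i * g_i(x) = 0 for all i): FAILS

Verdict: the first failing condition is complementary_slackness -> comp.

comp


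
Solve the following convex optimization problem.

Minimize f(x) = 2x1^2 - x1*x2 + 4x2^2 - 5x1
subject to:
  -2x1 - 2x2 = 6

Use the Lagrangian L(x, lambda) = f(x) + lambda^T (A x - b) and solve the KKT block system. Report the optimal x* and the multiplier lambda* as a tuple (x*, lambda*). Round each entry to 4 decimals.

Form the Lagrangian:
  L(x, lambda) = (1/2) x^T Q x + c^T x + lambda^T (A x - b)
Stationarity (grad_x L = 0): Q x + c + A^T lambda = 0.
Primal feasibility: A x = b.

This gives the KKT block system:
  [ Q   A^T ] [ x     ]   [-c ]
  [ A    0  ] [ lambda ] = [ b ]

Solving the linear system:
  x*      = (-1.5714, -1.4286)
  lambda* = (-4.9286)
  f(x*)   = 18.7143

x* = (-1.5714, -1.4286), lambda* = (-4.9286)


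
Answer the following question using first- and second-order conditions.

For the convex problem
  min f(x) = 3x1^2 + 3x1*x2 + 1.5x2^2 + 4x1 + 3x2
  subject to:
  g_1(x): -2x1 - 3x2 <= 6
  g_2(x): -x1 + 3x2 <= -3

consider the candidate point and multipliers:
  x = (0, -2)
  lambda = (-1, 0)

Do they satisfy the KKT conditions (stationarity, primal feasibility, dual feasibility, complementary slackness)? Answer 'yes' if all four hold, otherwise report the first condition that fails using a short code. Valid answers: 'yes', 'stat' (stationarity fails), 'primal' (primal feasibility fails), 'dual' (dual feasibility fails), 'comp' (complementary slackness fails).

Gradient of f: grad f(x) = Q x + c = (-2, -3)
Constraint values g_i(x) = a_i^T x - b_i:
  g_1((0, -2)) = 0
  g_2((0, -2)) = -3
Stationarity residual: grad f(x) + sum_i lambda_i a_i = (0, 0)
  -> stationarity OK
Primal feasibility (all g_i <= 0): OK
Dual feasibility (all lambda_i >= 0): FAILS
Complementary slackness (lambda_i * g_i(x) = 0 for all i): OK

Verdict: the first failing condition is dual_feasibility -> dual.

dual


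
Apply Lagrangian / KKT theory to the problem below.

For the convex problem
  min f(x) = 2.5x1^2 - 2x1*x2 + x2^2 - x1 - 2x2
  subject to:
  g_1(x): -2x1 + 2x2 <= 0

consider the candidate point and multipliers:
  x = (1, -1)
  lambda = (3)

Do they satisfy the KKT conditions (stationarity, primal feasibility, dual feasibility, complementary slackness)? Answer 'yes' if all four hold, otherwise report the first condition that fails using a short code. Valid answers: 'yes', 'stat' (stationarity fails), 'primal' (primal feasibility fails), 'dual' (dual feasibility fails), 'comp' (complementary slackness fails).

Gradient of f: grad f(x) = Q x + c = (6, -6)
Constraint values g_i(x) = a_i^T x - b_i:
  g_1((1, -1)) = -4
Stationarity residual: grad f(x) + sum_i lambda_i a_i = (0, 0)
  -> stationarity OK
Primal feasibility (all g_i <= 0): OK
Dual feasibility (all lambda_i >= 0): OK
Complementary slackness (lambda_i * g_i(x) = 0 for all i): FAILS

Verdict: the first failing condition is complementary_slackness -> comp.

comp


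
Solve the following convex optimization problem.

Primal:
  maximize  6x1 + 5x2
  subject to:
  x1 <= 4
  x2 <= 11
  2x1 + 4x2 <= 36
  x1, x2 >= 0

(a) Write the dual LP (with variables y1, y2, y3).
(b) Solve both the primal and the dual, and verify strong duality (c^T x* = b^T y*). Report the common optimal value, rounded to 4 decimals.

The standard primal-dual pair for 'max c^T x s.t. A x <= b, x >= 0' is:
  Dual:  min b^T y  s.t.  A^T y >= c,  y >= 0.

So the dual LP is:
  minimize  4y1 + 11y2 + 36y3
  subject to:
    y1 + 2y3 >= 6
    y2 + 4y3 >= 5
    y1, y2, y3 >= 0

Solving the primal: x* = (4, 7).
  primal value c^T x* = 59.
Solving the dual: y* = (3.5, 0, 1.25).
  dual value b^T y* = 59.
Strong duality: c^T x* = b^T y*. Confirmed.

59


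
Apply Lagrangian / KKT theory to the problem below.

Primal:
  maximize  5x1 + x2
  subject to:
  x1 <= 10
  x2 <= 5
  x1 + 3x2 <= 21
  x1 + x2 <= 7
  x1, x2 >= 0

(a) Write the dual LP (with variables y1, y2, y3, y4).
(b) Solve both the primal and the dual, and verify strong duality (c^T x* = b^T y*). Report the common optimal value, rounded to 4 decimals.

The standard primal-dual pair for 'max c^T x s.t. A x <= b, x >= 0' is:
  Dual:  min b^T y  s.t.  A^T y >= c,  y >= 0.

So the dual LP is:
  minimize  10y1 + 5y2 + 21y3 + 7y4
  subject to:
    y1 + y3 + y4 >= 5
    y2 + 3y3 + y4 >= 1
    y1, y2, y3, y4 >= 0

Solving the primal: x* = (7, 0).
  primal value c^T x* = 35.
Solving the dual: y* = (0, 0, 0, 5).
  dual value b^T y* = 35.
Strong duality: c^T x* = b^T y*. Confirmed.

35


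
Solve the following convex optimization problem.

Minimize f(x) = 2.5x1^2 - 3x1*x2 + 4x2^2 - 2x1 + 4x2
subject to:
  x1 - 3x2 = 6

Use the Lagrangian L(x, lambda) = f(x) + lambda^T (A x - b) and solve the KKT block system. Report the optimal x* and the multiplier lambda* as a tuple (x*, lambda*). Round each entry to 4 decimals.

Form the Lagrangian:
  L(x, lambda) = (1/2) x^T Q x + c^T x + lambda^T (A x - b)
Stationarity (grad_x L = 0): Q x + c + A^T lambda = 0.
Primal feasibility: A x = b.

This gives the KKT block system:
  [ Q   A^T ] [ x     ]   [-c ]
  [ A    0  ] [ lambda ] = [ b ]

Solving the linear system:
  x*      = (0, -2)
  lambda* = (-4)
  f(x*)   = 8

x* = (0, -2), lambda* = (-4)


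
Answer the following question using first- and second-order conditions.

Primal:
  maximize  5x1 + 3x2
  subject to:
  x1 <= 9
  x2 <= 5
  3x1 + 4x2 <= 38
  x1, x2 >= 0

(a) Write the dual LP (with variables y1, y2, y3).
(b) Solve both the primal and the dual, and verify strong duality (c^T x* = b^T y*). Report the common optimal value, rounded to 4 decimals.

The standard primal-dual pair for 'max c^T x s.t. A x <= b, x >= 0' is:
  Dual:  min b^T y  s.t.  A^T y >= c,  y >= 0.

So the dual LP is:
  minimize  9y1 + 5y2 + 38y3
  subject to:
    y1 + 3y3 >= 5
    y2 + 4y3 >= 3
    y1, y2, y3 >= 0

Solving the primal: x* = (9, 2.75).
  primal value c^T x* = 53.25.
Solving the dual: y* = (2.75, 0, 0.75).
  dual value b^T y* = 53.25.
Strong duality: c^T x* = b^T y*. Confirmed.

53.25


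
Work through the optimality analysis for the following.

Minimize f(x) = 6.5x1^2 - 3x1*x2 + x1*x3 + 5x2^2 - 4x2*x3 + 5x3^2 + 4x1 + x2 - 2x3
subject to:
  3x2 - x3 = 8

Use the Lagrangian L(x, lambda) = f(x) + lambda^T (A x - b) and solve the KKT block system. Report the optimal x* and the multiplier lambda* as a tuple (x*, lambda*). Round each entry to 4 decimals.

Form the Lagrangian:
  L(x, lambda) = (1/2) x^T Q x + c^T x + lambda^T (A x - b)
Stationarity (grad_x L = 0): Q x + c + A^T lambda = 0.
Primal feasibility: A x = b.

This gives the KKT block system:
  [ Q   A^T ] [ x     ]   [-c ]
  [ A    0  ] [ lambda ] = [ b ]

Solving the linear system:
  x*      = (0.3077, 2.8026, 0.4079)
  lambda* = (-8.8239)
  f(x*)   = 36.9044

x* = (0.3077, 2.8026, 0.4079), lambda* = (-8.8239)


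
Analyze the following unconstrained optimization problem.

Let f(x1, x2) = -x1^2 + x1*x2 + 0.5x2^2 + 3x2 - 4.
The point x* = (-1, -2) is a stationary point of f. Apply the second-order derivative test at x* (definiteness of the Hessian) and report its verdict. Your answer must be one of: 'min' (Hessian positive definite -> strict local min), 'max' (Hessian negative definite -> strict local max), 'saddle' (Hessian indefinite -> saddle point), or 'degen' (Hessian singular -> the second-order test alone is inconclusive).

Compute the Hessian H = grad^2 f:
  H = [[-2, 1], [1, 1]]
Verify stationarity: grad f(x*) = H x* + g = (0, 0).
Eigenvalues of H: -2.3028, 1.3028.
Eigenvalues have mixed signs, so H is indefinite -> x* is a saddle point.

saddle


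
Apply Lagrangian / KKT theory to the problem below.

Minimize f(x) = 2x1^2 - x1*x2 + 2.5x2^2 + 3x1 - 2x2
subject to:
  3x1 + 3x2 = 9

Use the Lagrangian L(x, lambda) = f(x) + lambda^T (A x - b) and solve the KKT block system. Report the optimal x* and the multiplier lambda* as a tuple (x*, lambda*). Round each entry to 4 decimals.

Form the Lagrangian:
  L(x, lambda) = (1/2) x^T Q x + c^T x + lambda^T (A x - b)
Stationarity (grad_x L = 0): Q x + c + A^T lambda = 0.
Primal feasibility: A x = b.

This gives the KKT block system:
  [ Q   A^T ] [ x     ]   [-c ]
  [ A    0  ] [ lambda ] = [ b ]

Solving the linear system:
  x*      = (1.1818, 1.8182)
  lambda* = (-1.9697)
  f(x*)   = 8.8182

x* = (1.1818, 1.8182), lambda* = (-1.9697)


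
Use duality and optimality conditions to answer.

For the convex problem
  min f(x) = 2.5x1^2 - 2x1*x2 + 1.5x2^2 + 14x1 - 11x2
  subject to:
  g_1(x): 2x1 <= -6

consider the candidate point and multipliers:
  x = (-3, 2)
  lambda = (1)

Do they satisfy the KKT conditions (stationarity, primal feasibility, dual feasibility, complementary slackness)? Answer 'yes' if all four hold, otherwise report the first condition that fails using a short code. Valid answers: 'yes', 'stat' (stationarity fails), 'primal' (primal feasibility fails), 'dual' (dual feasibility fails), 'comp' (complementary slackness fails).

Gradient of f: grad f(x) = Q x + c = (-5, 1)
Constraint values g_i(x) = a_i^T x - b_i:
  g_1((-3, 2)) = 0
Stationarity residual: grad f(x) + sum_i lambda_i a_i = (-3, 1)
  -> stationarity FAILS
Primal feasibility (all g_i <= 0): OK
Dual feasibility (all lambda_i >= 0): OK
Complementary slackness (lambda_i * g_i(x) = 0 for all i): OK

Verdict: the first failing condition is stationarity -> stat.

stat


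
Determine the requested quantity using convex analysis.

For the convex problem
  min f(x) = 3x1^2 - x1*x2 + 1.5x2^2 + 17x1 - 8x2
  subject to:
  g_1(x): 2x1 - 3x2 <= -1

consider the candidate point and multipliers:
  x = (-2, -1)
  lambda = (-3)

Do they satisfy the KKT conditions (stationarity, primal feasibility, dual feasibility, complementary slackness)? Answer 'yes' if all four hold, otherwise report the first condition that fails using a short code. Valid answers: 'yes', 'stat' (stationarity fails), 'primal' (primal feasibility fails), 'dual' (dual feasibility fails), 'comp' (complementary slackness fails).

Gradient of f: grad f(x) = Q x + c = (6, -9)
Constraint values g_i(x) = a_i^T x - b_i:
  g_1((-2, -1)) = 0
Stationarity residual: grad f(x) + sum_i lambda_i a_i = (0, 0)
  -> stationarity OK
Primal feasibility (all g_i <= 0): OK
Dual feasibility (all lambda_i >= 0): FAILS
Complementary slackness (lambda_i * g_i(x) = 0 for all i): OK

Verdict: the first failing condition is dual_feasibility -> dual.

dual


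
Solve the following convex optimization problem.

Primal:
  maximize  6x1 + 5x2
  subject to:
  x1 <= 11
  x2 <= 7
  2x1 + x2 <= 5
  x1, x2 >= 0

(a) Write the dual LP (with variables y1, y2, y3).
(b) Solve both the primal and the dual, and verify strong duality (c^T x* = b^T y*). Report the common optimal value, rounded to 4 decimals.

The standard primal-dual pair for 'max c^T x s.t. A x <= b, x >= 0' is:
  Dual:  min b^T y  s.t.  A^T y >= c,  y >= 0.

So the dual LP is:
  minimize  11y1 + 7y2 + 5y3
  subject to:
    y1 + 2y3 >= 6
    y2 + y3 >= 5
    y1, y2, y3 >= 0

Solving the primal: x* = (0, 5).
  primal value c^T x* = 25.
Solving the dual: y* = (0, 0, 5).
  dual value b^T y* = 25.
Strong duality: c^T x* = b^T y*. Confirmed.

25


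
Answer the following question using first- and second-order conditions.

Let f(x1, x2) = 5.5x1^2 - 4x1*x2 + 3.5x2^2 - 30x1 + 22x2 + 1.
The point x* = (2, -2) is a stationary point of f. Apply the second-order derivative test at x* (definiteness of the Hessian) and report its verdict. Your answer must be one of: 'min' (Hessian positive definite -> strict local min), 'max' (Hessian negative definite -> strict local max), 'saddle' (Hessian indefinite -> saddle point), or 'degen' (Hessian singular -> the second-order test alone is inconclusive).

Compute the Hessian H = grad^2 f:
  H = [[11, -4], [-4, 7]]
Verify stationarity: grad f(x*) = H x* + g = (0, 0).
Eigenvalues of H: 4.5279, 13.4721.
Both eigenvalues > 0, so H is positive definite -> x* is a strict local min.

min


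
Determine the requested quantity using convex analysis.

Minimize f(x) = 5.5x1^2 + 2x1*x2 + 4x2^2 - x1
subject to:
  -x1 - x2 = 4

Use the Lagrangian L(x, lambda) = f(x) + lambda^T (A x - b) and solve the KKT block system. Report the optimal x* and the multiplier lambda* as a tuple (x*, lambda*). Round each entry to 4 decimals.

Form the Lagrangian:
  L(x, lambda) = (1/2) x^T Q x + c^T x + lambda^T (A x - b)
Stationarity (grad_x L = 0): Q x + c + A^T lambda = 0.
Primal feasibility: A x = b.

This gives the KKT block system:
  [ Q   A^T ] [ x     ]   [-c ]
  [ A    0  ] [ lambda ] = [ b ]

Solving the linear system:
  x*      = (-1.5333, -2.4667)
  lambda* = (-22.8)
  f(x*)   = 46.3667

x* = (-1.5333, -2.4667), lambda* = (-22.8)


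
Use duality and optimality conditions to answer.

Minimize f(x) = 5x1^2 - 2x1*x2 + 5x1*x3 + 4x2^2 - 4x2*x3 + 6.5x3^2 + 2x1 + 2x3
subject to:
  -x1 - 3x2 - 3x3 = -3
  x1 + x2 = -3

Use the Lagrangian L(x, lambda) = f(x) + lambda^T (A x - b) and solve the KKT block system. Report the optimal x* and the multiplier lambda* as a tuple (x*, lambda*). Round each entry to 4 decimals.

Form the Lagrangian:
  L(x, lambda) = (1/2) x^T Q x + c^T x + lambda^T (A x - b)
Stationarity (grad_x L = 0): Q x + c + A^T lambda = 0.
Primal feasibility: A x = b.

This gives the KKT block system:
  [ Q   A^T ] [ x     ]   [-c ]
  [ A    0  ] [ lambda ] = [ b ]

Solving the linear system:
  x*      = (-2.8156, -0.1844, 2.1229)
  lambda* = (5.419, 20.5922)
  f(x*)   = 38.324

x* = (-2.8156, -0.1844, 2.1229), lambda* = (5.419, 20.5922)


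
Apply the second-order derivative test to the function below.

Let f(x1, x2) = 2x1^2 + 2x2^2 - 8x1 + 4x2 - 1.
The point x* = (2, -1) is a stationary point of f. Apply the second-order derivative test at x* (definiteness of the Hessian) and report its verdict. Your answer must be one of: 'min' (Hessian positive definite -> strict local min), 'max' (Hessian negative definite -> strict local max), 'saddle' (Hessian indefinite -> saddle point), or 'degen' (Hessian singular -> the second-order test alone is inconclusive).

Compute the Hessian H = grad^2 f:
  H = [[4, 0], [0, 4]]
Verify stationarity: grad f(x*) = H x* + g = (0, 0).
Eigenvalues of H: 4, 4.
Both eigenvalues > 0, so H is positive definite -> x* is a strict local min.

min
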